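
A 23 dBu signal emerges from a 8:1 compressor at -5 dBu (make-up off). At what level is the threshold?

-9 dBu

Input is 32 dB above T (since output overshoot × R = input overshoot: (-5 − T)·8 = 23 − T gives T = -9 dBu).
Check: -9 + (23 − (-9))/8 = -9 + 4 = -5 dBu. ✓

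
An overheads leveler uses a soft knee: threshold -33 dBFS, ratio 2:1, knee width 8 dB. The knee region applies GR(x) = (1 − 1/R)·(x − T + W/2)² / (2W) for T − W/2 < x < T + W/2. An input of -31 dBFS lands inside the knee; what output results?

-32.125 dBFS

x − T + W/2 = -31 − (-33) + 4 = 6.
GR = (1 − 1/2) × 6² / 16 = 0.5 × 36 / 16 = 1.125 dB.
Output = -31 − 1.125 = -32.125 dBFS.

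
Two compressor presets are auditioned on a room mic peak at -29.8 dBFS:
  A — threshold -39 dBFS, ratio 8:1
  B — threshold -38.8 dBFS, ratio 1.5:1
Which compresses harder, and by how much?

A, by 5.05 dB

A: 9.2 dB over, compressed to 1.15 dB over, so 8.05 dB of GR.
B: 9 dB over, compressed to 6 dB over, so 3 dB of GR.
A applies 5.05 dB more gain reduction.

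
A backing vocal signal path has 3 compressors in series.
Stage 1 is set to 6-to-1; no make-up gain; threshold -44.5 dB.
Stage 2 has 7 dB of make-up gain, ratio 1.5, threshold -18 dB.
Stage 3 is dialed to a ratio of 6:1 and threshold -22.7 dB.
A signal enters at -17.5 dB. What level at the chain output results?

-33 dB

Stage 1: -17.5 dB is 27 dB over -44.5 dB; at 6:1 that becomes 4.5 dB over, giving -40 dB.
Stage 2: below threshold (-40 ≤ -18); passes unchanged; make-up brings it to -33 dB.
Stage 3: below threshold (-33 ≤ -22.7); passes unchanged; output -33 dB.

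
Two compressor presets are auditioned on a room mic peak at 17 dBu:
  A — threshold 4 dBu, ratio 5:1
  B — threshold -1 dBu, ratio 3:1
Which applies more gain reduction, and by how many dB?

A: GR = 13 − 13/5 = 10.4 dB.
B: GR = 18 − 18/3 = 12 dB.
B applies 1.6 dB more gain reduction.

B, by 1.6 dB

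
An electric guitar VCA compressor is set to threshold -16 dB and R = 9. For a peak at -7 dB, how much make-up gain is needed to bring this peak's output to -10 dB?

Without make-up, output = threshold + overshoot/9 = -16 + 1 = -15 dB.
Gap to target: 5 dB.

5 dB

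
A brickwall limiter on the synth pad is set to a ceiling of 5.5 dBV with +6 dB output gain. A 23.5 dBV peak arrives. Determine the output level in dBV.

A brickwall limiter is an ∞:1 compressor: any input above the ceiling is clamped to 5.5 dBV.
Output gain then adds 6 dB: 5.5 + 6 = 11.5 dBV.

11.5 dBV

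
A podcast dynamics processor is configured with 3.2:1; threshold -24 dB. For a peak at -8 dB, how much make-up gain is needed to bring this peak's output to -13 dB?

6 dB

Overshoot 16 dB → 16/3.2 = 5 dB after compression, so the compressed level is -24 + 5 = -19 dB.
Make-up = target − compressed = -13 − (-19) = 6 dB.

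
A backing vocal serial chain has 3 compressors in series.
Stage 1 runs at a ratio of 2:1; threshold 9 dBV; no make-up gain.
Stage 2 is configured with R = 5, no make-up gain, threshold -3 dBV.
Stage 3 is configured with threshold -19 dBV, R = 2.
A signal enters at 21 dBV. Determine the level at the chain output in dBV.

Stage 1: 21 dBV is 12 dB over 9 dBV; at 2:1 that becomes 6 dB over, giving 15 dBV.
Stage 2: overshoot 18 dB → 18/5 = 3.6 dB → 0.6 dBV.
Stage 3: overshoot 19.6 dB → 19.6/2 = 9.8 dB → -9.2 dBV.

-9.2 dBV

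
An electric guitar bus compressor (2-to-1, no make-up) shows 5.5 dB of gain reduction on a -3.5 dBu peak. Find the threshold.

-14.5 dBu

Let T be the threshold. Output overshoot = (input overshoot)/R, so -9 − T = (-3.5 − T)/2.
2·(-9 − T) = -3.5 − T → 1·T = -18 − (-3.5) = -14.5.
T = -14.5/1 = -14.5 dBu.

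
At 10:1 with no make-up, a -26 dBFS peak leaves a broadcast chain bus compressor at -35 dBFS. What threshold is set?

-36 dBFS

Gain reduction = -26 − (-35) = 9 dB; output overshoot = GR / (R − 1) = 9 / 9 = 1 dB.
Threshold = output − output overshoot = -35 − 1 = -36 dBFS.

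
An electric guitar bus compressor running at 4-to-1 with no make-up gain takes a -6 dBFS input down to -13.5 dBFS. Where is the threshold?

Let T be the threshold. Output overshoot = (input overshoot)/R, so -13.5 − T = (-6 − T)/4.
4·(-13.5 − T) = -6 − T → 3·T = -54 − (-6) = -48.
T = -48/3 = -16 dBFS.

-16 dBFS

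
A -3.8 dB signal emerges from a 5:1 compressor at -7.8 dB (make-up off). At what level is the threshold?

-8.8 dB

Gain reduction = -3.8 − (-7.8) = 4 dB; output overshoot = GR / (R − 1) = 4 / 4 = 1 dB.
Threshold = output − output overshoot = -7.8 − 1 = -8.8 dB.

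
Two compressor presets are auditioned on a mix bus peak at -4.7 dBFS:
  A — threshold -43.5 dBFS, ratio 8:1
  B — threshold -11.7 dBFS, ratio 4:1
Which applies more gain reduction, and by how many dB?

A: overshoot 38.8 dB → output overshoot 4.85 dB → GR 33.95 dB.
B: overshoot 7 dB → output overshoot 1.75 dB → GR 5.25 dB.
A applies 28.7 dB more gain reduction.

A, by 28.7 dB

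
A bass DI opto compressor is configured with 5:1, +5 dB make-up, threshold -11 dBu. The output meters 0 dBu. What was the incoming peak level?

Before make-up, the level was 0 − 5 = -5 dBu.
Post-compression overshoot = -5 − (-11) = 6 dB.
Input overshoot = R × output overshoot = 30 dB → input = -11 + 30 = 19 dBu.

19 dBu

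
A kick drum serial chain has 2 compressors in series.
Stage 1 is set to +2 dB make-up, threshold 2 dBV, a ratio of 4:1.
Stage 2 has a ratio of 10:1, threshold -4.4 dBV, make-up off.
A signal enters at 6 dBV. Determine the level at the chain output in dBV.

-3.46 dBV

Stage 1: overshoot 4 dB → 4/4 = 1 dB → 3 dBV; +2 dB make-up → 5 dBV.
Stage 2: 9.4 dB above -4.4 dBV, reduced 10:1 to 0.94 dB above → -3.46 dBV.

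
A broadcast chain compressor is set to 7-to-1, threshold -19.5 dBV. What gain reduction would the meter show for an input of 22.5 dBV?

36 dB

Overshoot = 22.5 − (-19.5) = 42 dB.
A 7:1 ratio leaves 6 dB of that excess.
Gain reduction = 42 − 6 = 36 dB.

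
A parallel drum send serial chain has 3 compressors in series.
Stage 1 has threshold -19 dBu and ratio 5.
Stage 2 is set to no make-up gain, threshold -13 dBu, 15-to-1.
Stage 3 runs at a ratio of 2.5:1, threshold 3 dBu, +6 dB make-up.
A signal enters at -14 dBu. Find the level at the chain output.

-12 dBu

Stage 1: 5 dB above -19 dBu, reduced 5:1 to 1 dB above → -18 dBu.
Stage 2: -18 dBu is at or below the -13 dBu threshold — no compression; output -18 dBu.
Stage 3: -18 dBu is at or below the 3 dBu threshold — no compression; make-up brings it to -12 dBu.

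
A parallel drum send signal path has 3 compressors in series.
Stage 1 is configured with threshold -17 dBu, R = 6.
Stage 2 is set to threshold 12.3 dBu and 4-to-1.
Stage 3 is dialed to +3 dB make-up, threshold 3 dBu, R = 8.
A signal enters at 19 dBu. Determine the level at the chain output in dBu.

Stage 1: overshoot 36 dB → 36/6 = 6 dB → -11 dBu.
Stage 2: below threshold (-11 ≤ 12.3); passes unchanged; output -11 dBu.
Stage 3: -11 dBu is at or below the 3 dBu threshold — no compression; make-up brings it to -8 dBu.

-8 dBu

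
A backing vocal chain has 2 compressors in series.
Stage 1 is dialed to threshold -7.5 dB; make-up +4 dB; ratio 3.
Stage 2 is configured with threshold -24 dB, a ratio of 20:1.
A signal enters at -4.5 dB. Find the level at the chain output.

-22.925 dB

Stage 1: -4.5 dB is 3 dB over -7.5 dB; at 3:1 that becomes 1 dB over, giving -6.5 dB; +4 dB make-up → -2.5 dB.
Stage 2: overshoot 21.5 dB → 21.5/20 = 1.075 dB → -22.925 dB.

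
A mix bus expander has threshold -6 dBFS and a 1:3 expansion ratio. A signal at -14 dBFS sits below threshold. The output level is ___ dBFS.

-30 dBFS

The input is 8 dB below the -6 dBFS threshold.
A 1:3 expander multiplies undershoot by 3: 8 × 3 = 24 dB below threshold.
Output = -6 − 24 = -30 dBFS.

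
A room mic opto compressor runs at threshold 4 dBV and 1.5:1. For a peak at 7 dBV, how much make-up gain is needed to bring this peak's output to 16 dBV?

10 dB

Overshoot 3 dB → 3/1.5 = 2 dB after compression, so the compressed level is 4 + 2 = 6 dBV.
Make-up = target − compressed = 16 − 6 = 10 dB.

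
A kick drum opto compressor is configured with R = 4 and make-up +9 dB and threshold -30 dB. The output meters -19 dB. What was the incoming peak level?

Before make-up, the level was -19 − 9 = -28 dB.
That's 2 dB above the -30 dB threshold.
Undo the ratio: input overshoot = 2 × 4 = 8 dB, giving input = -22 dB.

-22 dB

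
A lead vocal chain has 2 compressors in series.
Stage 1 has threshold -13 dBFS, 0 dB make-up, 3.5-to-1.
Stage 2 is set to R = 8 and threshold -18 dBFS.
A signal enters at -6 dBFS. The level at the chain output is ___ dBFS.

-17.125 dBFS

Stage 1: overshoot 7 dB → 7/3.5 = 2 dB → -11 dBFS.
Stage 2: 7 dB above -18 dBFS, reduced 8:1 to 0.875 dB above → -17.125 dBFS.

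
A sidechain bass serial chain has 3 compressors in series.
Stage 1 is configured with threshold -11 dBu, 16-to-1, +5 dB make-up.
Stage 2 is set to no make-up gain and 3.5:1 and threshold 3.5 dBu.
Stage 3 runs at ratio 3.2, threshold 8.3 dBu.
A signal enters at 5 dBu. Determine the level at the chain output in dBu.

Stage 1: overshoot 16 dB → 16/16 = 1 dB → -10 dBu; +5 dB make-up → -5 dBu.
Stage 2: below threshold (-5 ≤ 3.5); passes unchanged; output -5 dBu.
Stage 3: below threshold (-5 ≤ 8.3); passes unchanged; output -5 dBu.

-5 dBu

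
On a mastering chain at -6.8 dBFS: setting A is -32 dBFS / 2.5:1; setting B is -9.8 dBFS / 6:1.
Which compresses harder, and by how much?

A, by 12.62 dB

A: 25.2 dB over, compressed to 10.08 dB over, so 15.12 dB of GR.
B: 3 dB over, compressed to 0.5 dB over, so 2.5 dB of GR.
A applies 12.62 dB more gain reduction.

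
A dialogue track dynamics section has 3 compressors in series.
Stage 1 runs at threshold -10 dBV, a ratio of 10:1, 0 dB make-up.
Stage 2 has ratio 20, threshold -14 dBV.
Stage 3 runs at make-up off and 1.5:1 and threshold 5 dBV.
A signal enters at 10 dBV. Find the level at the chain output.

Stage 1: overshoot 20 dB → 20/10 = 2 dB → -8 dBV.
Stage 2: overshoot 6 dB → 6/20 = 0.3 dB → -13.7 dBV.
Stage 3: below threshold (-13.7 ≤ 5); passes unchanged; output -13.7 dBV.

-13.7 dBV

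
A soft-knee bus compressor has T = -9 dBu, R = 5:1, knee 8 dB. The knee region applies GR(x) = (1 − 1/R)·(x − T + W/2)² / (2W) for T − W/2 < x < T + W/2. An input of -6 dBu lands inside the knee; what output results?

-8.45 dBu

x − T + W/2 = -6 − (-9) + 4 = 7.
GR = (1 − 1/5) × 7² / 16 = 0.8 × 49 / 16 = 2.45 dB.
Output = -6 − 2.45 = -8.45 dBu.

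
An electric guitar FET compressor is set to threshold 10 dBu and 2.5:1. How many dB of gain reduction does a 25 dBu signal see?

9 dB

25 dBu exceeds the threshold by 15 dB.
A 2.5:1 ratio leaves 6 dB of that excess.
So the signal is attenuated by 15 − 6 = 9 dB.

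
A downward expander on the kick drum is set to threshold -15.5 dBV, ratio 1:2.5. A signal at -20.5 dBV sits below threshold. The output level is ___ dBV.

Below threshold, a 1:2.5 expander applies gain = (2.5−1)×(T − x) of attenuation.
(2.5−1) × 5 = 7.5 dB, so output = -20.5 − 7.5 = -28 dBV.

-28 dBV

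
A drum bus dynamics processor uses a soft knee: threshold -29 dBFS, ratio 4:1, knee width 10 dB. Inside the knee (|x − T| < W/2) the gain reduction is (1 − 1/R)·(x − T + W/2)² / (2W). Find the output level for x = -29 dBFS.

-29.9375 dBFS

x − T + W/2 = -29 − (-29) + 5 = 5.
GR = (1 − 1/4) × 5² / 20 = 0.75 × 25 / 20 = 0.9375 dB.
Output = -29 − 0.9375 = -29.9375 dBFS.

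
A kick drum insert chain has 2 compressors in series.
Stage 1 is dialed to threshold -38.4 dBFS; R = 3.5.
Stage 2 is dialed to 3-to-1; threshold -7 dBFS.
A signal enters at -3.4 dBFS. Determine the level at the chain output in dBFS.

Stage 1: 35 dB above -38.4 dBFS, reduced 3.5:1 to 10 dB above → -28.4 dBFS.
Stage 2: -28.4 dBFS ≤ -7 dBFS, so stage 2 doesn't engage; output -28.4 dBFS.

-28.4 dBFS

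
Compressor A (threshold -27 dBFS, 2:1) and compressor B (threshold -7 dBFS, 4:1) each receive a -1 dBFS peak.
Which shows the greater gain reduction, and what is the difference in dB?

A: overshoot 26 dB → output overshoot 13 dB → GR 13 dB.
B: overshoot 6 dB → output overshoot 1.5 dB → GR 4.5 dB.
Difference: 8.5 dB in favour of A.

A, by 8.5 dB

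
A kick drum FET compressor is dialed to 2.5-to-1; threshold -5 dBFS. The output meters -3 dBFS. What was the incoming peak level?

0 dBFS

Post-compression overshoot = -3 − (-5) = 2 dB.
Before 2.5:1 compression the overshoot was 2 × 2.5 = 5 dB, so input = -5 + 5 = 0 dBFS.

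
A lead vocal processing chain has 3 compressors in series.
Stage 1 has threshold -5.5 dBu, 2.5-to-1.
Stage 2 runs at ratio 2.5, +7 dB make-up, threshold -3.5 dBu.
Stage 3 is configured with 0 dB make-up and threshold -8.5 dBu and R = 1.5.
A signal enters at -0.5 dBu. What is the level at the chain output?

-0.5 dBu

Stage 1: -0.5 dBu is 5 dB over -5.5 dBu; at 2.5:1 that becomes 2 dB over, giving -3.5 dBu.
Stage 2: -3.5 dBu ≤ -3.5 dBu, so stage 2 doesn't engage; make-up brings it to 3.5 dBu.
Stage 3: overshoot 12 dB → 12/1.5 = 8 dB → -0.5 dBu.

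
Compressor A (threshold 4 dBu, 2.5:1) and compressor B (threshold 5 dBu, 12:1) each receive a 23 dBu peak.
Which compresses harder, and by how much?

A: GR = 19 − 19/2.5 = 11.4 dB.
B: GR = 18 − 18/12 = 16.5 dB.
B applies 5.1 dB more gain reduction.

B, by 5.1 dB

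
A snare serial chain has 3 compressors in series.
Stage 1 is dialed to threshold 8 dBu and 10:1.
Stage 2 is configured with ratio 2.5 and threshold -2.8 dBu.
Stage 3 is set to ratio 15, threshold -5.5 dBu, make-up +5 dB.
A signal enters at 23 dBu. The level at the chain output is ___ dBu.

0.008 dBu

Stage 1: 15 dB above 8 dBu, reduced 10:1 to 1.5 dB above → 9.5 dBu.
Stage 2: 9.5 dBu is 12.3 dB over -2.8 dBu; at 2.5:1 that becomes 4.92 dB over, giving 2.12 dBu.
Stage 3: overshoot 7.62 dB → 7.62/15 = 0.508 dB → -4.992 dBu; +5 dB make-up → 0.008 dBu.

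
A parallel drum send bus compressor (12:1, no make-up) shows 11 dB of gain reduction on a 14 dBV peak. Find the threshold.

Gain reduction = 14 − 3 = 11 dB; output overshoot = GR / (R − 1) = 11 / 11 = 1 dB.
Threshold = output − output overshoot = 3 − 1 = 2 dBV.

2 dBV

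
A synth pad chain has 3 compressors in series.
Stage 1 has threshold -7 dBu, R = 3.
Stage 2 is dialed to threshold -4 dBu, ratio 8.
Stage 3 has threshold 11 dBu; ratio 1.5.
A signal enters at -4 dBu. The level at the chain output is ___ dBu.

Stage 1: 3 dB above -7 dBu, reduced 3:1 to 1 dB above → -6 dBu.
Stage 2: below threshold (-6 ≤ -4); passes unchanged; output -6 dBu.
Stage 3: -6 dBu ≤ 11 dBu, so stage 3 doesn't engage; output -6 dBu.

-6 dBu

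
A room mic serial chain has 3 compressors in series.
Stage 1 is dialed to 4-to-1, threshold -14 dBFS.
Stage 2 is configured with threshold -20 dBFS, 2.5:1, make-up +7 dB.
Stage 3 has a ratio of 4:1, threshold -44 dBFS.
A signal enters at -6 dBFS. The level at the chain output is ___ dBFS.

-35.45 dBFS

Stage 1: overshoot 8 dB → 8/4 = 2 dB → -12 dBFS.
Stage 2: overshoot 8 dB → 8/2.5 = 3.2 dB → -16.8 dBFS; +7 dB make-up → -9.8 dBFS.
Stage 3: 34.2 dB above -44 dBFS, reduced 4:1 to 8.55 dB above → -35.45 dBFS.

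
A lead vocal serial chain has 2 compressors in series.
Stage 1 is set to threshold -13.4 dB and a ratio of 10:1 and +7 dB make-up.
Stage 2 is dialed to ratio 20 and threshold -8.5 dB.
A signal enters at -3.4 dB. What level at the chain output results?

-8.345 dB

Stage 1: 10 dB above -13.4 dB, reduced 10:1 to 1 dB above → -12.4 dB; +7 dB make-up → -5.4 dB.
Stage 2: -5.4 dB is 3.1 dB over -8.5 dB; at 20:1 that becomes 0.155 dB over, giving -8.345 dB.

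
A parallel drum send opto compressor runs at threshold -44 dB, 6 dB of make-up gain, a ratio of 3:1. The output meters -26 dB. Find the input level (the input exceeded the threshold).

Stripping the +6 dB make-up gives -32 dB at the gain stage.
The compressed level sits -32 − (-44) = 12 dB over threshold.
Before 3:1 compression the overshoot was 12 × 3 = 36 dB, so input = -44 + 36 = -8 dB.

-8 dB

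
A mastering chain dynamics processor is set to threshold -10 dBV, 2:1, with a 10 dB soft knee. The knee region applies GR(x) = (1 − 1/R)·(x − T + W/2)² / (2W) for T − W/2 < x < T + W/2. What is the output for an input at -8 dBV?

-9.225 dBV

x − T + W/2 = -8 − (-10) + 5 = 7.
GR = (1 − 1/2) × 7² / 20 = 0.5 × 49 / 20 = 1.225 dB.
Output = -8 − 1.225 = -9.225 dBV.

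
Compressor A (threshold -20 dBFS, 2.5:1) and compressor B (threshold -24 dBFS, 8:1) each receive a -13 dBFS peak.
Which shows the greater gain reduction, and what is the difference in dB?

B, by 5.425 dB

A: 7 dB over, compressed to 2.8 dB over, so 4.2 dB of GR.
B: 11 dB over, compressed to 1.375 dB over, so 9.625 dB of GR.
B applies 5.425 dB more gain reduction.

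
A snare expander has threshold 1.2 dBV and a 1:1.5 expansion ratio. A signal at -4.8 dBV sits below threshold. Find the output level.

-7.8 dBV

Below threshold, a 1:1.5 expander applies gain = (1.5−1)×(T − x) of attenuation.
(1.5−1) × 6 = 3 dB, so output = -4.8 − 3 = -7.8 dBV.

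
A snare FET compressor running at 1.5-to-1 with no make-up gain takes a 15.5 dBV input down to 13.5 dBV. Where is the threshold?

Input is 6 dB above T (since output overshoot × R = input overshoot: (13.5 − T)·1.5 = 15.5 − T gives T = 9.5 dBV).
Check: 9.5 + (15.5 − 9.5)/1.5 = 9.5 + 4 = 13.5 dBV. ✓

9.5 dBV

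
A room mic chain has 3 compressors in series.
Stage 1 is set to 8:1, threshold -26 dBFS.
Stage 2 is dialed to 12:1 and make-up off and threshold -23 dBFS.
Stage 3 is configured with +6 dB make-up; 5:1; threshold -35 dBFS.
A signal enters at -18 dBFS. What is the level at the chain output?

-27 dBFS

Stage 1: -18 dBFS is 8 dB over -26 dBFS; at 8:1 that becomes 1 dB over, giving -25 dBFS.
Stage 2: below threshold (-25 ≤ -23); passes unchanged; output -25 dBFS.
Stage 3: 10 dB above -35 dBFS, reduced 5:1 to 2 dB above → -33 dBFS; +6 dB make-up → -27 dBFS.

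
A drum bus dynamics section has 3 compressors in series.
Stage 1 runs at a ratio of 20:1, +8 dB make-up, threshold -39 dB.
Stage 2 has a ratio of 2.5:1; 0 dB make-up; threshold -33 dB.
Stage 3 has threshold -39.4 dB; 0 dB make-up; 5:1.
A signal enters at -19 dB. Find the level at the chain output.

Stage 1: 20 dB above -39 dB, reduced 20:1 to 1 dB above → -38 dB; +8 dB make-up → -30 dB.
Stage 2: 3 dB above -33 dB, reduced 2.5:1 to 1.2 dB above → -31.8 dB.
Stage 3: -31.8 dB is 7.6 dB over -39.4 dB; at 5:1 that becomes 1.52 dB over, giving -37.88 dB.

-37.88 dB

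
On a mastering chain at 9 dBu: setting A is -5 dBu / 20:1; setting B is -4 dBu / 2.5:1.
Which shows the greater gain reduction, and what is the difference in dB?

A, by 5.5 dB

A: GR = 14 − 14/20 = 13.3 dB.
B: GR = 13 − 13/2.5 = 7.8 dB.
A applies 5.5 dB more gain reduction.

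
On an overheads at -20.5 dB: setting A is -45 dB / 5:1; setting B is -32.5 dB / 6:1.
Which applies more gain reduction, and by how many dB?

A: overshoot 24.5 dB → output overshoot 4.9 dB → GR 19.6 dB.
B: overshoot 12 dB → output overshoot 2 dB → GR 10 dB.
Difference: 9.6 dB in favour of A.

A, by 9.6 dB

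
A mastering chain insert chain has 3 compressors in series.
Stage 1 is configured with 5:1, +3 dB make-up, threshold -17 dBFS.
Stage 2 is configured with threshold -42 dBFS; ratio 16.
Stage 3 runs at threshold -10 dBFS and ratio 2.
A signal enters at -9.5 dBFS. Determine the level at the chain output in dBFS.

Stage 1: -9.5 dBFS is 7.5 dB over -17 dBFS; at 5:1 that becomes 1.5 dB over, giving -15.5 dBFS; +3 dB make-up → -12.5 dBFS.
Stage 2: -12.5 dBFS is 29.5 dB over -42 dBFS; at 16:1 that becomes 1.84375 dB over, giving -40.15625 dBFS.
Stage 3: -40.15625 dBFS is at or below the -10 dBFS threshold — no compression; output -40.15625 dBFS.

-40.15625 dBFS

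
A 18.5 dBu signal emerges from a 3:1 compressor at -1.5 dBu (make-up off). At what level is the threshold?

Gain reduction = 18.5 − (-1.5) = 20 dB; output overshoot = GR / (R − 1) = 20 / 2 = 10 dB.
Threshold = output − output overshoot = -1.5 − 10 = -11.5 dBu.

-11.5 dBu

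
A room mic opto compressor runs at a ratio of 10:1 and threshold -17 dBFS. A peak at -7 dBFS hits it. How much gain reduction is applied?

9 dB

The signal is 10 dB above threshold.
After 10:1 compression the overshoot becomes 10/10 = 1 dB.
Gain reduction = 10 − 1 = 9 dB.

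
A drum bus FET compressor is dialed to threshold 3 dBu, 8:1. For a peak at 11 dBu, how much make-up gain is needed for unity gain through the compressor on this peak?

Without make-up, output = threshold + overshoot/8 = 3 + 1 = 4 dBu.
Gap to target: 7 dB.

7 dB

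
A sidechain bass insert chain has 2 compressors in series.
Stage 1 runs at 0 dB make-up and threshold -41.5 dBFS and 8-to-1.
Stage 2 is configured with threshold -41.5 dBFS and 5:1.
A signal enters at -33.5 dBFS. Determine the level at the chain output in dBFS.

Stage 1: 8 dB above -41.5 dBFS, reduced 8:1 to 1 dB above → -40.5 dBFS.
Stage 2: overshoot 1 dB → 1/5 = 0.2 dB → -41.3 dBFS.

-41.3 dBFS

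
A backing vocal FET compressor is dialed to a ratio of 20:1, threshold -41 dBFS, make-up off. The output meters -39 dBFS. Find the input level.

The compressed level sits -39 − (-41) = 2 dB over threshold.
Before 20:1 compression the overshoot was 2 × 20 = 40 dB, so input = -41 + 40 = -1 dBFS.

-1 dBFS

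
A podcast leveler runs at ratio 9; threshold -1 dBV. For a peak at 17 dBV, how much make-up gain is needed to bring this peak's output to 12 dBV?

11 dB

Overshoot 18 dB → 18/9 = 2 dB after compression, so the compressed level is -1 + 2 = 1 dBV.
Make-up = target − compressed = 12 − 1 = 11 dB.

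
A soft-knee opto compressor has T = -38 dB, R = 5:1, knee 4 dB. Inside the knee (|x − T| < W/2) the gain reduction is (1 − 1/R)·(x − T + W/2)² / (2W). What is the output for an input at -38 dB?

x − T + W/2 = -38 − (-38) + 2 = 2.
GR = (1 − 1/5) × 2² / 8 = 0.8 × 4 / 8 = 0.4 dB.
Output = -38 − 0.4 = -38.4 dB.

-38.4 dB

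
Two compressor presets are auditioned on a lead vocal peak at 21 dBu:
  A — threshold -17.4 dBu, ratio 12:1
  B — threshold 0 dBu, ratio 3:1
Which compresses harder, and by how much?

A, by 21.2 dB

A: overshoot 38.4 dB → output overshoot 3.2 dB → GR 35.2 dB.
B: overshoot 21 dB → output overshoot 7 dB → GR 14 dB.
A applies 21.2 dB more gain reduction.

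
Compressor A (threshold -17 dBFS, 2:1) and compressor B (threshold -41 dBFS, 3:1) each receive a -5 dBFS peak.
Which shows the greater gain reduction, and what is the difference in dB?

B, by 18 dB

A: 12 dB over, compressed to 6 dB over, so 6 dB of GR.
B: 36 dB over, compressed to 12 dB over, so 24 dB of GR.
B reduces 18 dB more.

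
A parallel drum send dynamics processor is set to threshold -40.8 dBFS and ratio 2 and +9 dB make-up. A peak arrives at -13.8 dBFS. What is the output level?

-18.3 dBFS

The input is 27 dB above the -40.8 dBFS threshold.
The 27 dB excess becomes 13.5 dB after 2:1 reduction.
So the level is -40.8 + 13.5 = -27.3 dBFS; make-up adds 9 dB, giving -18.3 dBFS.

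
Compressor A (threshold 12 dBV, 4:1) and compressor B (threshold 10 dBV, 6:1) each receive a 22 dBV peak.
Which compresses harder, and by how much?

A: overshoot 10 dB → output overshoot 2.5 dB → GR 7.5 dB.
B: overshoot 12 dB → output overshoot 2 dB → GR 10 dB.
Difference: 2.5 dB in favour of B.

B, by 2.5 dB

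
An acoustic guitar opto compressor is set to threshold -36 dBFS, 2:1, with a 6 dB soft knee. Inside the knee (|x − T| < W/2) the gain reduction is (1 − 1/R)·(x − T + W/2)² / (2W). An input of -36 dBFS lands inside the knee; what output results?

-36.375 dBFS

x − T + W/2 = -36 − (-36) + 3 = 3.
GR = (1 − 1/2) × 3² / 12 = 0.5 × 9 / 12 = 0.375 dB.
Output = -36 − 0.375 = -36.375 dBFS.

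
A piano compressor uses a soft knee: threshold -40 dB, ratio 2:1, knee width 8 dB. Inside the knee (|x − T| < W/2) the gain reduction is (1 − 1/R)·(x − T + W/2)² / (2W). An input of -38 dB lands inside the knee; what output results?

x − T + W/2 = -38 − (-40) + 4 = 6.
GR = (1 − 1/2) × 6² / 16 = 0.5 × 36 / 16 = 1.125 dB.
Output = -38 − 1.125 = -39.125 dB.

-39.125 dB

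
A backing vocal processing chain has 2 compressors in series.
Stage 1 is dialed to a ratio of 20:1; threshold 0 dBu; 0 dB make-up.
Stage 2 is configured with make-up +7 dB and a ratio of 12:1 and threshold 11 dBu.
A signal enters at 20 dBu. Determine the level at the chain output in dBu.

Stage 1: 20 dBu is 20 dB over 0 dBu; at 20:1 that becomes 1 dB over, giving 1 dBu.
Stage 2: 1 dBu ≤ 11 dBu, so stage 2 doesn't engage; make-up brings it to 8 dBu.

8 dBu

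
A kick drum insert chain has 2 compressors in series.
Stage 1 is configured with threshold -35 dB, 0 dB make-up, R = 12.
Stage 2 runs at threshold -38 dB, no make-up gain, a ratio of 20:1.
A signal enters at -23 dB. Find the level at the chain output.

-37.8 dB

Stage 1: 12 dB above -35 dB, reduced 12:1 to 1 dB above → -34 dB.
Stage 2: -34 dB is 4 dB over -38 dB; at 20:1 that becomes 0.2 dB over, giving -37.8 dB.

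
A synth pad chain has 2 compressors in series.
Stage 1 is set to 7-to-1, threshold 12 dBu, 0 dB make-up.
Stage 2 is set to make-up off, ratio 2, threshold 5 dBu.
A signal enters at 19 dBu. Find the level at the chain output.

Stage 1: overshoot 7 dB → 7/7 = 1 dB → 13 dBu.
Stage 2: 13 dBu is 8 dB over 5 dBu; at 2:1 that becomes 4 dB over, giving 9 dBu.

9 dBu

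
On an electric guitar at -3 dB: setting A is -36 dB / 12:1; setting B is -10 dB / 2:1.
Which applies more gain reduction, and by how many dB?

A: 33 dB over, compressed to 2.75 dB over, so 30.25 dB of GR.
B: 7 dB over, compressed to 3.5 dB over, so 3.5 dB of GR.
A reduces 26.75 dB more.

A, by 26.75 dB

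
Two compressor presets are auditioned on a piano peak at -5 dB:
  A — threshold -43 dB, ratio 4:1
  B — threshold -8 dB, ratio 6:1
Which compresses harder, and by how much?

A: overshoot 38 dB → output overshoot 9.5 dB → GR 28.5 dB.
B: overshoot 3 dB → output overshoot 0.5 dB → GR 2.5 dB.
A reduces 26 dB more.

A, by 26 dB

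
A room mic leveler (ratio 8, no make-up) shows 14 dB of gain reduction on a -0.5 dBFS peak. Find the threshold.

-16.5 dBFS

Input is 16 dB above T (since output overshoot × R = input overshoot: (-14.5 − T)·8 = -0.5 − T gives T = -16.5 dBFS).
Check: -16.5 + (-0.5 − (-16.5))/8 = -16.5 + 2 = -14.5 dBFS. ✓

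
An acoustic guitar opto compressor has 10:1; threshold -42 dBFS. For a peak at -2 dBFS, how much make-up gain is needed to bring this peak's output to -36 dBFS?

Overshoot 40 dB → 40/10 = 4 dB after compression, so the compressed level is -42 + 4 = -38 dBFS.
Make-up = target − compressed = -36 − (-38) = 2 dB.

2 dB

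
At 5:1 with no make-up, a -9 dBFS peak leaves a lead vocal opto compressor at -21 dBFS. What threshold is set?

-24 dBFS

Let T be the threshold. Output overshoot = (input overshoot)/R, so -21 − T = (-9 − T)/5.
5·(-21 − T) = -9 − T → 4·T = -105 − (-9) = -96.
T = -96/4 = -24 dBFS.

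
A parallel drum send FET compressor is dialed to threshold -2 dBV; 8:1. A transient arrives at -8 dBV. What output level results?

-8 dBV

-8 dBV is 6 dB below the -2 dBV threshold, so no gain reduction is applied.
Output = input = -8 dBV.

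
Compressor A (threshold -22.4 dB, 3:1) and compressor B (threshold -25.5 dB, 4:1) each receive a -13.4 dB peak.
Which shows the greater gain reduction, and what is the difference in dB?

A: 9 dB over, compressed to 3 dB over, so 6 dB of GR.
B: 12.1 dB over, compressed to 3.025 dB over, so 9.075 dB of GR.
B applies 3.075 dB more gain reduction.

B, by 3.075 dB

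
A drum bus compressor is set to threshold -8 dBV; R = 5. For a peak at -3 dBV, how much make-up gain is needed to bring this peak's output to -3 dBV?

The peak compresses to -8 + 5/5 = -7 dBV.
To reach -3 dBV requires -3 − (-7) = 4 dB of make-up.

4 dB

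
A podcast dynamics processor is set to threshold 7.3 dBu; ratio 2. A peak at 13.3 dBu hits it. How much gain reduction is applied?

3 dB

Overshoot = 13.3 − 7.3 = 6 dB.
After 2:1 compression the overshoot becomes 6/2 = 3 dB.
So the signal is attenuated by 6 − 3 = 3 dB.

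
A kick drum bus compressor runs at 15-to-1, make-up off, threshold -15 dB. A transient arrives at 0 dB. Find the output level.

-14 dB

Overshoot: 0 − (-15) = 15 dB.
At 15:1 the overshoot is divided by 15, leaving 1 dB above threshold.
That puts the output at -14 dB.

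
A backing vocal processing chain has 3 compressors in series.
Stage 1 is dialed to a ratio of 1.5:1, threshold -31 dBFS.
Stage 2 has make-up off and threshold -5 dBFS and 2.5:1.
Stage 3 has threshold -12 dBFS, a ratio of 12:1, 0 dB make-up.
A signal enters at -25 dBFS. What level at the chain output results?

-27 dBFS

Stage 1: 6 dB above -31 dBFS, reduced 1.5:1 to 4 dB above → -27 dBFS.
Stage 2: -27 dBFS ≤ -5 dBFS, so stage 2 doesn't engage; output -27 dBFS.
Stage 3: -27 dBFS is at or below the -12 dBFS threshold — no compression; output -27 dBFS.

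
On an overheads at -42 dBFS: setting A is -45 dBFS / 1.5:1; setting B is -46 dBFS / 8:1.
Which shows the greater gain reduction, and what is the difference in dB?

A: overshoot 3 dB → output overshoot 2 dB → GR 1 dB.
B: overshoot 4 dB → output overshoot 0.5 dB → GR 3.5 dB.
B reduces 2.5 dB more.

B, by 2.5 dB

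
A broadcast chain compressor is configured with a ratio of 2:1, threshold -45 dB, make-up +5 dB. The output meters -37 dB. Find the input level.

-39 dB

Stripping the +5 dB make-up gives -42 dB at the gain stage.
That's 3 dB above the -45 dB threshold.
Undo the ratio: input overshoot = 3 × 2 = 6 dB, giving input = -39 dB.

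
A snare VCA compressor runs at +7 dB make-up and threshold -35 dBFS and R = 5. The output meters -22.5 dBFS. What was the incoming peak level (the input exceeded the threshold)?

-7.5 dBFS

Stripping the +7 dB make-up gives -29.5 dBFS at the gain stage.
The compressed level sits -29.5 − (-35) = 5.5 dB over threshold.
Input overshoot = R × output overshoot = 27.5 dB → input = -35 + 27.5 = -7.5 dBFS.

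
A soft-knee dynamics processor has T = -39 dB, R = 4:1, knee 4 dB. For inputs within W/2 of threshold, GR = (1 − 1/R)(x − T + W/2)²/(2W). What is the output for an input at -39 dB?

x − T + W/2 = -39 − (-39) + 2 = 2.
GR = (1 − 1/4) × 2² / 8 = 0.75 × 4 / 8 = 0.375 dB.
Output = -39 − 0.375 = -39.375 dB.

-39.375 dB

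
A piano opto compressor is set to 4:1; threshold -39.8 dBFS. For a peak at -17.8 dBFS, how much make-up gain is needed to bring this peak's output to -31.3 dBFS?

3 dB

Without make-up, output = threshold + overshoot/4 = -39.8 + 5.5 = -34.3 dBFS.
Gap to target: 3 dB.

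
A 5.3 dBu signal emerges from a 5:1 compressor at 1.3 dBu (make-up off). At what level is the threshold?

Gain reduction = 5.3 − 1.3 = 4 dB; output overshoot = GR / (R − 1) = 4 / 4 = 1 dB.
Threshold = output − output overshoot = 1.3 − 1 = 0.3 dBu.

0.3 dBu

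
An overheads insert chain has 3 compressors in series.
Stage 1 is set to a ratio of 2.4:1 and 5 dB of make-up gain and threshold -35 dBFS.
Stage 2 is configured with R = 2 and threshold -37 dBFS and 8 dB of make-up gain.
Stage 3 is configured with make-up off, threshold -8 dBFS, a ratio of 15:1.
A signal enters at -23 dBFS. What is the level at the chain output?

Stage 1: 12 dB above -35 dBFS, reduced 2.4:1 to 5 dB above → -30 dBFS; +5 dB make-up → -25 dBFS.
Stage 2: -25 dBFS is 12 dB over -37 dBFS; at 2:1 that becomes 6 dB over, giving -31 dBFS; +8 dB make-up → -23 dBFS.
Stage 3: below threshold (-23 ≤ -8); passes unchanged; output -23 dBFS.

-23 dBFS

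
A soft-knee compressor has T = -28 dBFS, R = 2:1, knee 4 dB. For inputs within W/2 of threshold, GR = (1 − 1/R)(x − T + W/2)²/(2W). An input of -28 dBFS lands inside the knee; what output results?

-28.25 dBFS

x − T + W/2 = -28 − (-28) + 2 = 2.
GR = (1 − 1/2) × 2² / 8 = 0.5 × 4 / 8 = 0.25 dB.
Output = -28 − 0.25 = -28.25 dBFS.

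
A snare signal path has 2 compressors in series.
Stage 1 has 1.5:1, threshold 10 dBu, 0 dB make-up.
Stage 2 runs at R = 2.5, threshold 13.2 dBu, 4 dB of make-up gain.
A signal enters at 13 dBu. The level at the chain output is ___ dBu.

16 dBu

Stage 1: 3 dB above 10 dBu, reduced 1.5:1 to 2 dB above → 12 dBu.
Stage 2: 12 dBu ≤ 13.2 dBu, so stage 2 doesn't engage; make-up brings it to 16 dBu.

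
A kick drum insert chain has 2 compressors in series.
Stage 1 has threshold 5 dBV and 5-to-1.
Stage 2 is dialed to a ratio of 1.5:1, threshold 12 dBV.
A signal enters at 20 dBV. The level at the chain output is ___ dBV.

8 dBV

Stage 1: overshoot 15 dB → 15/5 = 3 dB → 8 dBV.
Stage 2: 8 dBV is at or below the 12 dBV threshold — no compression; output 8 dBV.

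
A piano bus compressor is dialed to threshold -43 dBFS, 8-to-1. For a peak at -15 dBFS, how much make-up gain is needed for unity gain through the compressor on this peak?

Overshoot 28 dB → 28/8 = 3.5 dB after compression, so the compressed level is -43 + 3.5 = -39.5 dBFS.
Make-up = target − compressed = -15 − (-39.5) = 24.5 dB.

24.5 dB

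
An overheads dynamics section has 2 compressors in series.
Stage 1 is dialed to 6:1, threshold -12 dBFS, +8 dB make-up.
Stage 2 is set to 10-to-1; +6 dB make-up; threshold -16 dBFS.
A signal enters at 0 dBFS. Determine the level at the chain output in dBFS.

Stage 1: overshoot 12 dB → 12/6 = 2 dB → -10 dBFS; +8 dB make-up → -2 dBFS.
Stage 2: -2 dBFS is 14 dB over -16 dBFS; at 10:1 that becomes 1.4 dB over, giving -14.6 dBFS; +6 dB make-up → -8.6 dBFS.

-8.6 dBFS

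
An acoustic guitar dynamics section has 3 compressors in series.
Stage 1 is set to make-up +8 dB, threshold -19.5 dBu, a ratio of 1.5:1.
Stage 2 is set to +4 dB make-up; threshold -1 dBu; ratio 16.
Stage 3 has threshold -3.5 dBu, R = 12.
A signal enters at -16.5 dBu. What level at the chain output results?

-5.5 dBu

Stage 1: overshoot 3 dB → 3/1.5 = 2 dB → -17.5 dBu; +8 dB make-up → -9.5 dBu.
Stage 2: -9.5 dBu ≤ -1 dBu, so stage 2 doesn't engage; make-up brings it to -5.5 dBu.
Stage 3: -5.5 dBu is at or below the -3.5 dBu threshold — no compression; output -5.5 dBu.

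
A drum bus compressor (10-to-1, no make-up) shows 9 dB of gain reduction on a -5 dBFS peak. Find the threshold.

-15 dBFS

Gain reduction = -5 − (-14) = 9 dB; output overshoot = GR / (R − 1) = 9 / 9 = 1 dB.
Threshold = output − output overshoot = -14 − 1 = -15 dBFS.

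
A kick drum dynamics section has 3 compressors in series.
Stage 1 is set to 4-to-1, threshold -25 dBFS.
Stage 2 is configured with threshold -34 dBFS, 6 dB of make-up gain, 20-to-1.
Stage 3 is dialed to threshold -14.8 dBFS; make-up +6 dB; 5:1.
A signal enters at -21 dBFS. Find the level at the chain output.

-21.5 dBFS

Stage 1: 4 dB above -25 dBFS, reduced 4:1 to 1 dB above → -24 dBFS.
Stage 2: 10 dB above -34 dBFS, reduced 20:1 to 0.5 dB above → -33.5 dBFS; +6 dB make-up → -27.5 dBFS.
Stage 3: -27.5 dBFS ≤ -14.8 dBFS, so stage 3 doesn't engage; make-up brings it to -21.5 dBFS.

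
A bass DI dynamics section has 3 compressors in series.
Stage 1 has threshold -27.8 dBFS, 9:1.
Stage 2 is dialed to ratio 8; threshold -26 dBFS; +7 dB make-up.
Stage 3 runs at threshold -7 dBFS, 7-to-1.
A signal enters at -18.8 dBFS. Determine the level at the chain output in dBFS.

-19.8 dBFS

Stage 1: overshoot 9 dB → 9/9 = 1 dB → -26.8 dBFS.
Stage 2: below threshold (-26.8 ≤ -26); passes unchanged; make-up brings it to -19.8 dBFS.
Stage 3: -19.8 dBFS is at or below the -7 dBFS threshold — no compression; output -19.8 dBFS.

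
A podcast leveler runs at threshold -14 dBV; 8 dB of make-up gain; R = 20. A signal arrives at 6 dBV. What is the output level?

-5 dBV

The input is 20 dB above the -14 dBV threshold.
At 20:1 the overshoot is divided by 20, leaving 1 dB above threshold.
That puts the output at -13 dBV; make-up adds 8 dB, giving -5 dBV.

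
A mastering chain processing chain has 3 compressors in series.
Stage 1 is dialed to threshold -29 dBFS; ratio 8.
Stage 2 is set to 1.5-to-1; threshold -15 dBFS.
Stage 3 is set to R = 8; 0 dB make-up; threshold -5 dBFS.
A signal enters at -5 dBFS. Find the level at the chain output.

-26 dBFS

Stage 1: 24 dB above -29 dBFS, reduced 8:1 to 3 dB above → -26 dBFS.
Stage 2: below threshold (-26 ≤ -15); passes unchanged; output -26 dBFS.
Stage 3: -26 dBFS ≤ -5 dBFS, so stage 3 doesn't engage; output -26 dBFS.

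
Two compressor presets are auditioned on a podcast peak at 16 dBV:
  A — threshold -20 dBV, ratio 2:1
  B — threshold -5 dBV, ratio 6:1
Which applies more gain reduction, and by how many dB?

A: overshoot 36 dB → output overshoot 18 dB → GR 18 dB.
B: overshoot 21 dB → output overshoot 3.5 dB → GR 17.5 dB.
Difference: 0.5 dB in favour of A.

A, by 0.5 dB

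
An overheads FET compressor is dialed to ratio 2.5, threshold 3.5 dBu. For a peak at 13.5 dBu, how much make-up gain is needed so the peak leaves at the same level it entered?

Overshoot 10 dB → 10/2.5 = 4 dB after compression, so the compressed level is 3.5 + 4 = 7.5 dBu.
Make-up = target − compressed = 13.5 − 7.5 = 6 dB.

6 dB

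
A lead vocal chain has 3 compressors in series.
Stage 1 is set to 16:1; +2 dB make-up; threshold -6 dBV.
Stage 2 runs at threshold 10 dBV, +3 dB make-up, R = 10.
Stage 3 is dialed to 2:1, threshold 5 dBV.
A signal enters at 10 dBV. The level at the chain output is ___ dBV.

Stage 1: 10 dBV is 16 dB over -6 dBV; at 16:1 that becomes 1 dB over, giving -5 dBV; +2 dB make-up → -3 dBV.
Stage 2: -3 dBV ≤ 10 dBV, so stage 2 doesn't engage; make-up brings it to 0 dBV.
Stage 3: below threshold (0 ≤ 5); passes unchanged; output 0 dBV.

0 dBV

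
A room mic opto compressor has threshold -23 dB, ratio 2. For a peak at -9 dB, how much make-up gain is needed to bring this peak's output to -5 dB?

11 dB

Without make-up, output = threshold + overshoot/2 = -23 + 7 = -16 dB.
Gap to target: 11 dB.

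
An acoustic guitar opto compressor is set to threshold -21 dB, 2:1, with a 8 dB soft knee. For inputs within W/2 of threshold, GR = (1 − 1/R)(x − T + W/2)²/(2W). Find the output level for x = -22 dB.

-22.28125 dB

x − T + W/2 = -22 − (-21) + 4 = 3.
GR = (1 − 1/2) × 3² / 16 = 0.5 × 9 / 16 = 0.28125 dB.
Output = -22 − 0.28125 = -22.28125 dB.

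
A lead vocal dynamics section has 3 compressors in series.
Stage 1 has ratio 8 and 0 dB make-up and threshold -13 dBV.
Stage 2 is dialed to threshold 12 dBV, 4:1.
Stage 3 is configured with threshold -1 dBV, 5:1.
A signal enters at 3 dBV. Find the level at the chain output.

Stage 1: overshoot 16 dB → 16/8 = 2 dB → -11 dBV.
Stage 2: below threshold (-11 ≤ 12); passes unchanged; output -11 dBV.
Stage 3: below threshold (-11 ≤ -1); passes unchanged; output -11 dBV.

-11 dBV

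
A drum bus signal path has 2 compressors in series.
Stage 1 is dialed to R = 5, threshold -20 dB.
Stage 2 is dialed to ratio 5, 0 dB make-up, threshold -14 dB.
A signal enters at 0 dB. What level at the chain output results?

-16 dB

Stage 1: 0 dB is 20 dB over -20 dB; at 5:1 that becomes 4 dB over, giving -16 dB.
Stage 2: -16 dB ≤ -14 dB, so stage 2 doesn't engage; output -16 dB.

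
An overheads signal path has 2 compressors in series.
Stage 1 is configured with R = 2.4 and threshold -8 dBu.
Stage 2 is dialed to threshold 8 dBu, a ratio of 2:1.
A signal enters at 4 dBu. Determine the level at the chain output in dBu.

-3 dBu

Stage 1: 4 dBu is 12 dB over -8 dBu; at 2.4:1 that becomes 5 dB over, giving -3 dBu.
Stage 2: below threshold (-3 ≤ 8); passes unchanged; output -3 dBu.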